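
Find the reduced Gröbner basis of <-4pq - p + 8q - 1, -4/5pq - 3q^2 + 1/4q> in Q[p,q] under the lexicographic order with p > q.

G = {p - 15q^2 - 27/4q + 1, q^3 + 7/10q^2 - 7/80q}

f_1 = -4pq - p + 8q - 1, LT = pq.
f_2 = -4/5pq - 3q^2 + 1/4q, LT = pq.

S(f_1,f_2): lcm = pq. S = 1/4p - 15/4q^2 - 27/16q + 1/4.
  leading term p: no divisor's leading term divides it; move 1/4p to the remainder.
  leading term q^2: no divisor's leading term divides it; move -15/4q^2 to the remainder.
  leading term q: no divisor's leading term divides it; move -27/16q to the remainder.
  leading term 1: no divisor's leading term divides it; move 1/4 to the remainder.
  remainder 1/4p - 15/4q^2 - 27/16q + 1/4 ≠ 0; add g_3 = 1/4p - 15/4q^2 - 27/16q + 1/4 to the basis.

S(f_1,g_3): lcm = pq. S = 1/4p + 15q^3 + 27/4q^2 - 3q + 1/4.
  leading term p: subtract (1)·g_3 from 1/4p + 15q^3 + 27/4q^2 - 3q + 1/4 → 15q^3 + 21/2q^2 - 21/16q
  leading term q^3: no divisor's leading term divides it; move 15q^3 to the remainder.
  leading term q^2: no divisor's leading term divides it; move 21/2q^2 to the remainder.
  leading term q: no divisor's leading term divides it; move -21/16q to the remainder.
  remainder 15q^3 + 21/2q^2 - 21/16q ≠ 0; add g_4 = 15q^3 + 21/2q^2 - 21/16q to the basis.

The other S-polynomials (S(f_2,g_3), S(f_1,g_4), S(f_2,g_4), S(g_3,g_4)) all reduce to 0 modulo the current basis, so we have a Gröbner basis.
Inter-reduce: drop elements whose leading term is divisible by another's, tail-reduce, and make monic.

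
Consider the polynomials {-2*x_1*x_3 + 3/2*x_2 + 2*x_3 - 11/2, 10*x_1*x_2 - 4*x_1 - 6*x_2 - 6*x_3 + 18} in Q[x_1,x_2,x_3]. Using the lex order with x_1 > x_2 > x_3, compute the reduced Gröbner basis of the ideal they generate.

Buchberger's algorithm terminates because the ascending chain of leading-term ideals stabilizes.

f_1 = -2*x_1*x_3 + 3/2*x_2 + 2*x_3 - 11/2, LT = x_1*x_3.
f_2 = 10*x_1*x_2 - 4*x_1 - 6*x_2 - 6*x_3 + 18, LT = x_1*x_2.

S(f_1,f_2): lcm = x_1*x_2*x_3. S = 2/5*x_1*x_3 - 3/4*x_2**2 - 2/5*x_2*x_3 + 11/4*x_2 + 3/5*x_3**2 - 9/5*x_3.
  leading term x_1*x_3: subtract (-1/5)·f_1 from 2/5*x_1*x_3 - 3/4*x_2**2 - 2/5*x_2*x_3 + 11/4*x_2 + 3/5*x_3**2 - 9/5*x_3 → -3/4*x_2**2 - 2/5*x_2*x_3 + 61/20*x_2 + 3/5*x_3**2 - 7/5*x_3 - 11/10
  leading term x_2**2: no divisor's leading term divides it; move -3/4*x_2**2 to the remainder.
  leading term x_2*x_3: no divisor's leading term divides it; move -2/5*x_2*x_3 to the remainder.
  leading term x_2: no divisor's leading term divides it; move 61/20*x_2 to the remainder.
  leading term x_3**2: no divisor's leading term divides it; move 3/5*x_3**2 to the remainder.
  leading term x_3: no divisor's leading term divides it; move -7/5*x_3 to the remainder.
  leading term 1: no divisor's leading term divides it; move -11/10 to the remainder.
  remainder -3/4*x_2**2 - 2/5*x_2*x_3 + 61/20*x_2 + 3/5*x_3**2 - 7/5*x_3 - 11/10 ≠ 0; add g_3 = -3/4*x_2**2 - 2/5*x_2*x_3 + 61/20*x_2 + 3/5*x_3**2 - 7/5*x_3 - 11/10 to the basis.

The other S-polynomials (S(f_1,g_3), S(f_2,g_3)) all reduce to 0 modulo the current basis, so we have a Gröbner basis.

G = {x_1*x_2 - 2/5*x_1 - 3/5*x_2 - 3/5*x_3 + 9/5, x_1*x_3 - 3/4*x_2 - x_3 + 11/4, x_2**2 + 8/15*x_2*x_3 - 61/15*x_2 - 4/5*x_3**2 + 28/15*x_3 + 22/15}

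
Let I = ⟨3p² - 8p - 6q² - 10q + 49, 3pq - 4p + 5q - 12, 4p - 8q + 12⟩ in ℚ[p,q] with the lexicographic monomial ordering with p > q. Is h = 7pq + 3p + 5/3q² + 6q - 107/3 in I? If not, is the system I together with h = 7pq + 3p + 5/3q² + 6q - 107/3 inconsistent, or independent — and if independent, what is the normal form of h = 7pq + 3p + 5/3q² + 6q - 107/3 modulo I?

7pq + 3p + 5/3q² + 6q - 107/3 lies in I (it reduces to 0).

First compute the reduced Gröbner basis of I by Buchberger's algorithm.
f_1 = 3p² - 8p - 6q² - 10q + 49, LT = p².
f_2 = 3pq - 4p + 5q - 12, LT = pq.
f_3 = 4p - 8q + 12, LT = p.

S(f_1,f_2): lcm = p²q. S = 4/3p² - 13/3pq + 4p - 2q³ - 10/3q² + 49/3q.
  leading term p²: subtract (4/9)·f_1 from 4/3p² - 13/3pq + 4p - 2q³ - 10/3q² + 49/3q → -13/3pq + 68/9p - 2q³ - ⅔q² + 187/9q - 196/9
  leading term pq: subtract (-13/9)·f_2 from -13/3pq + 68/9p - 2q³ - ⅔q² + 187/9q - 196/9 → 16/9p - 2q³ - ⅔q² + 28q - 352/9
  leading term p: subtract (4/9)·f_3 from 16/9p - 2q³ - ⅔q² + 28q - 352/9 → -2q³ - ⅔q² + 284/9q - 400/9
  leading term q³: no divisor's leading term divides it; move -2q³ to the remainder.
  leading term q²: no divisor's leading term divides it; move -⅔q² to the remainder.
  leading term q: no divisor's leading term divides it; move 284/9q to the remainder.
  leading term 1: no divisor's leading term divides it; move -400/9 to the remainder.
  remainder -2q³ - ⅔q² + 284/9q - 400/9 ≠ 0; add k_4 = -2q³ - ⅔q² + 284/9q - 400/9 to the basis.

S(f_1,f_3): lcm = p². S = 2pq - 17/3p - 2q² - 10/3q + 49/3.
  leading term pq: subtract (⅔)·f_2 from 2pq - 17/3p - 2q² - 10/3q + 49/3 → -3p - 2q² - 20/3q + 73/3
  leading term p: subtract (-¾)·f_3 from -3p - 2q² - 20/3q + 73/3 → -2q² - 38/3q + 100/3
  leading term q²: no divisor's leading term divides it; move -2q² to the remainder.
  leading term q: no divisor's leading term divides it; move -38/3q to the remainder.
  leading term 1: no divisor's leading term divides it; move 100/3 to the remainder.
  remainder -2q² - 38/3q + 100/3 ≠ 0; add k_5 = -2q² - 38/3q + 100/3 to the basis.

S(f_2,f_3): lcm = pq. S = -4/3p + 2q² - 4/3q - 4.
  leading term p: subtract (-⅓)·f_3 from -4/3p + 2q² - 4/3q - 4 → 2q² - 4q
  leading term q²: subtract (-1)·k_5 from 2q² - 4q → -50/3q + 100/3
  leading term q: no divisor's leading term divides it; move -50/3q to the remainder.
  leading term 1: no divisor's leading term divides it; move 100/3 to the remainder.
  remainder -50/3q + 100/3 ≠ 0; add k_6 = -50/3q + 100/3 to the basis.

The other S-polynomials (S(f_1,k_4), S(f_2,k_4), S(f_3,k_4), S(f_1,k_5), S(f_2,k_5), S(f_3,k_5), S(k_4,k_5), S(f_1,k_6), S(f_2,k_6), S(f_3,k_6), S(k_4,k_6), S(k_5,k_6)) all reduce to 0 modulo the current basis, so we have a Gröbner basis.
Inter-reduce: drop elements whose leading term is divisible by another's, tail-reduce, and make monic.
Reduced Gröbner basis: {p - 1, q - 2}.
Label its elements g_1 = p - 1, g_2 = q - 2.

Reduce h = 7pq + 3p + 5/3q² + 6q - 107/3 modulo G:
  leading term pq: subtract (7q)·g_1 from 7pq + 3p + 5/3q² + 6q - 107/3 → 3p + 5/3q² + 13q - 107/3
  leading term p: subtract (3)·g_1 from 3p + 5/3q² + 13q - 107/3 → 5/3q² + 13q - 98/3
  leading term q²: subtract (5/3q)·g_2 from 5/3q² + 13q - 98/3 → 49/3q - 98/3
  leading term q: subtract (49/3)·g_2 from 49/3q - 98/3 → 0
  normal form = 0.
Since the normal form is 0, h ∈ I.

Ideal membership is decidable via reduction modulo a Gröbner basis.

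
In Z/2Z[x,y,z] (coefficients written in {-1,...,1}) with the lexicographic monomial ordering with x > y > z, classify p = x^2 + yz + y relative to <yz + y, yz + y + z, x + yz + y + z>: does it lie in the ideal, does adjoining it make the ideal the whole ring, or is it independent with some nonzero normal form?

x^2 + yz + y lies in I (it reduces to 0).

First compute the reduced Gröbner basis of I by Buchberger's algorithm.
f_1 = yz + y, LT = yz.
f_2 = yz + y + z, LT = yz.
f_3 = x + yz + y + z, LT = x.

S(f_1,f_2): lcm = yz. S = z.
  leading term z: no divisor's leading term divides it; move z to the remainder.
  remainder z ≠ 0; add h_4 = z to the basis.

S(f_1,h_4): lcm = yz. S = y.
  leading term y: no divisor's leading term divides it; move y to the remainder.
  remainder y ≠ 0; add h_5 = y to the basis.

The other S-polynomials (S(f_1,f_3), S(f_2,f_3), S(f_2,h_4), S(f_3,h_4), S(f_1,h_5), S(f_2,h_5), S(f_3,h_5), S(h_4,h_5)) all reduce to 0 modulo the current basis, so we have a Gröbner basis.
Inter-reduce: drop elements whose leading term is divisible by another's, tail-reduce, and make monic.
Reduced Gröbner basis: {x, y, z}.
Label its elements g_1 = x, g_2 = y, g_3 = z.

Reduce p = x^2 + yz + y modulo G:
  leading term x^2: subtract (x)·g_1 from x^2 + yz + y → yz + y
  leading term yz: subtract (z)·g_2 from yz + y → y
  leading term y: subtract (1)·g_2 from y → 0
  normal form = 0.
Since the normal form is 0, p ∈ I.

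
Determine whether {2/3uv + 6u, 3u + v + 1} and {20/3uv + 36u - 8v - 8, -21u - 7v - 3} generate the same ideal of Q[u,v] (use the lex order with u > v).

Two ideals are equal iff their reduced Gröbner bases coincide (the reduced basis is unique for a fixed ordering).
Buchberger on the first generating set:
f_1 = 2/3uv + 6u, LT = uv.
f_2 = 3u + v + 1, LT = u.

S(f_1,f_2): lcm = uv. S = 9u - 1/3v^2 - 1/3v.
  leading term u: subtract (3)·f_2 from 9u - 1/3v^2 - 1/3v → -1/3v^2 - 10/3v - 3
  leading term v^2: no divisor's leading term divides it; move -1/3v^2 to the remainder.
  leading term v: no divisor's leading term divides it; move -10/3v to the remainder.
  leading term 1: no divisor's leading term divides it; move -3 to the remainder.
  remainder -1/3v^2 - 10/3v - 3 ≠ 0; add g_3 = -1/3v^2 - 10/3v - 3 to the basis.

The other S-polynomials (S(f_1,g_3), S(f_2,g_3)) all reduce to 0 modulo the current basis, so we have a Gröbner basis.
Inter-reduce: drop elements whose leading term is divisible by another's, tail-reduce, and make monic.
Reduced Gröbner basis: {u + 1/3v + 1/3, v^2 + 10v + 9}.

Buchberger on the second generating set:
h_1 = 20/3uv + 36u - 8v - 8, LT = uv.
h_2 = -21u - 7v - 3, LT = u.

S(h_1,h_2): lcm = uv. S = 27/5u - 1/3v^2 - 47/35v - 6/5.
  leading term u: subtract (-9/35)·h_2 from 27/5u - 1/3v^2 - 47/35v - 6/5 → -1/3v^2 - 22/7v - 69/35
  leading term v^2: no divisor's leading term divides it; move -1/3v^2 to the remainder.
  leading term v: no divisor's leading term divides it; move -22/7v to the remainder.
  leading term 1: no divisor's leading term divides it; move -69/35 to the remainder.
  remainder -1/3v^2 - 22/7v - 69/35 ≠ 0; add k_3 = -1/3v^2 - 22/7v - 69/35 to the basis.

The other S-polynomials (S(h_1,k_3), S(h_2,k_3)) all reduce to 0 modulo the current basis, so we have a Gröbner basis.
Inter-reduce: drop elements whose leading term is divisible by another's, tail-reduce, and make monic.
Reduced Gröbner basis: {u + 1/3v + 1/7, v^2 + 66/7v + 207/35}.

Since the reduced bases disagree, the two ideals are not the same.

No, the ideals differ.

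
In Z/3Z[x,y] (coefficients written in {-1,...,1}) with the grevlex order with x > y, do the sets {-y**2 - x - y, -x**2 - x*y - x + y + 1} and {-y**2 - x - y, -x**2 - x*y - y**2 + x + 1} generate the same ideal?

Since reduced Gröbner bases are canonical representatives of ideals under a given ordering, it suffices to compute and compare them.
Buchberger on the first generating set:
f_1 = -y**2 - x - y, LT = y**2.
f_2 = -x**2 - x*y - x + y + 1, LT = x**2.

The S-polynomials (S(f_1,f_2)) all reduce to 0 modulo the current basis, so we have a Gröbner basis.
Inter-reduce: drop elements whose leading term is divisible by another's, tail-reduce, and make monic.
Reduced Gröbner basis: {x**2 + x*y + x - y - 1, y**2 + x + y}.

Buchberger on the second generating set:
h_1 = -y**2 - x - y, LT = y**2.
h_2 = -x**2 - x*y - y**2 + x + 1, LT = x**2.

The S-polynomials (S(h_1,h_2)) all reduce to 0 modulo the current basis, so we have a Gröbner basis.
Inter-reduce: drop elements whose leading term is divisible by another's, tail-reduce, and make monic.
Reduced Gröbner basis: {x**2 + x*y + x - y - 1, y**2 + x + y}.

Same reduced basis, so the two generating sets span the same ideal.

Yes, the ideals are equal.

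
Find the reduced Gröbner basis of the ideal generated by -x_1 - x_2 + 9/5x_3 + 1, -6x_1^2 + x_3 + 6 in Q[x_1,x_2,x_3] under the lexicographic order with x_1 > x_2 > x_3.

G = {x_1 + x_2 - 9/5x_3 - 1, x_2^2 - 18/5x_2x_3 - 2x_2 + 81/25x_3^2 + 103/30x_3}

f_1 = -x_1 - x_2 + 9/5x_3 + 1, LT = x_1.
f_2 = -6x_1^2 + x_3 + 6, LT = x_1^2.

S(f_1,f_2): lcm = x_1^2. S = x_1x_2 - 9/5x_1x_3 - x_1 + 1/6x_3 + 1.
  reduce S modulo (f_1, f_2):
  remainder -x_2^2 + 18/5x_2x_3 + 2x_2 - 81/25x_3^2 - 103/30x_3 ≠ 0; add g_3 = -x_2^2 + 18/5x_2x_3 + 2x_2 - 81/25x_3^2 - 103/30x_3 to the basis.

The other S-polynomials (S(f_1,g_3), S(f_2,g_3)) all reduce to 0 modulo the current basis, so we have a Gröbner basis.
Inter-reduce: drop elements whose leading term is divisible by another's, tail-reduce, and make monic.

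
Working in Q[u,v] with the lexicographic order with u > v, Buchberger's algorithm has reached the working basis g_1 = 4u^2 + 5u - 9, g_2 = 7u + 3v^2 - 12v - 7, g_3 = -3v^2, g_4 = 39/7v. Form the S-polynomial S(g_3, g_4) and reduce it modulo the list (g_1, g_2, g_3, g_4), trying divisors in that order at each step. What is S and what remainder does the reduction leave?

lcm(LM(g_3), LM(g_4)) = v^2.
S = (lcm/LT(g_3))·g_3 − (lcm/LT(g_4))·g_4 = 0.
Reduce S modulo (g_1, g_2, g_3, g_4) in that order:
The remainder is 0, so this S-polynomial contributes no new basis element.

S(g_3, g_4) = 0; remainder on division = 0.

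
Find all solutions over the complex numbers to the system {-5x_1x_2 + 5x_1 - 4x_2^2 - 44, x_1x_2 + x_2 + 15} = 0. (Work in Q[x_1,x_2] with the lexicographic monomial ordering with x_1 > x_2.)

Compute a lex Gröbner basis by Buchberger's algorithm.
f_1 = -5x_1x_2 + 5x_1 - 4x_2^2 - 44, LT = x_1x_2.
f_2 = x_1x_2 + x_2 + 15, LT = x_1x_2.

S(f_1,f_2): lcm = x_1x_2. S = -x_1 + 4/5x_2^2 - x_2 - 31/5.
  leading term x_1: no divisor's leading term divides it; move -x_1 to the remainder.
  leading term x_2^2: no divisor's leading term divides it; move 4/5x_2^2 to the remainder.
  leading term x_2: no divisor's leading term divides it; move -x_2 to the remainder.
  leading term 1: no divisor's leading term divides it; move -31/5 to the remainder.
  remainder -x_1 + 4/5x_2^2 - x_2 - 31/5 ≠ 0; add h_3 = -x_1 + 4/5x_2^2 - x_2 - 31/5 to the basis.

S(f_1,h_3): lcm = x_1x_2. S = -x_1 + 4/5x_2^3 - 1/5x_2^2 - 31/5x_2 + 44/5.
  leading term x_1: subtract (1)·h_3 from -x_1 + 4/5x_2^3 - 1/5x_2^2 - 31/5x_2 + 44/5 → 4/5x_2^3 - x_2^2 - 26/5x_2 + 15
  leading term x_2^3: no divisor's leading term divides it; move 4/5x_2^3 to the remainder.
  leading term x_2^2: no divisor's leading term divides it; move -x_2^2 to the remainder.
  leading term x_2: no divisor's leading term divides it; move -26/5x_2 to the remainder.
  leading term 1: no divisor's leading term divides it; move 15 to the remainder.
  remainder 4/5x_2^3 - x_2^2 - 26/5x_2 + 15 ≠ 0; add h_4 = 4/5x_2^3 - x_2^2 - 26/5x_2 + 15 to the basis.

The other S-polynomials (S(f_2,h_3), S(f_1,h_4), S(f_2,h_4), S(h_3,h_4)) all reduce to 0 modulo the current basis, so we have a Gröbner basis.
Inter-reduce: drop elements whose leading term is divisible by another's, tail-reduce, and make monic.
Reduced Gröbner basis: {x_1 - 4/5x_2^2 + x_2 + 31/5, x_2^3 - 5/4x_2^2 - 13/2x_2 + 75/4}.

A lex Gröbner basis eliminates variables successively. Here x_2^3 - 5/4x_2^2 - 13/2x_2 + 75/4 depends only on x_2, with roots {-3, 17/8 - sqrt(111)*I/8, 17/8 + sqrt(111)*I/8}; lifting each root through the earlier basis elements recovers the full solutions.
  x_2 = -3: the earlier basis element becomes x_1 - 4 = 0, giving x_1 = 4 — point (4, -3).
  x_2 = 17/8 - sqrt(111)*I/8: the earlier basis element becomes x_1 + 61/10 + 3*sqrt(111)*I/10 = 0, giving x_1 = -61/10 - 3*sqrt(111)*I/10 — point (-61/10 - 3*sqrt(111)*I/10, 17/8 - sqrt(111)*I/8).
  x_2 = 17/8 + sqrt(111)*I/8: the earlier basis element becomes x_1 + 61/10 - 3*sqrt(111)*I/10 = 0, giving x_1 = -61/10 + 3*sqrt(111)*I/10 — point (-61/10 + 3*sqrt(111)*I/10, 17/8 + sqrt(111)*I/8).
Substituting each solution back into the original system confirms all equations vanish.

{(4, -3), (-61/10 - 3*sqrt(111)*I/10, 17/8 - sqrt(111)*I/8), (-61/10 + 3*sqrt(111)*I/10, 17/8 + sqrt(111)*I/8)}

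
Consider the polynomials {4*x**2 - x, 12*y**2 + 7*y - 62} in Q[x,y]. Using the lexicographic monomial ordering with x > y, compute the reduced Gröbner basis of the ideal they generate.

f_1 = 4*x**2 - x, LT = x**2.
f_2 = 12*y**2 + 7*y - 62, LT = y**2.

The S-polynomials (S(f_1,f_2)) all reduce to 0 modulo the current basis, so we have a Gröbner basis.

G = {x**2 - 1/4*x, y**2 + 7/12*y - 31/6}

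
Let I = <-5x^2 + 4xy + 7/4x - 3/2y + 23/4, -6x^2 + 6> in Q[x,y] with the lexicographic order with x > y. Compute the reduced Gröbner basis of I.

G = {x + 22/9y + 13/9, y^2 + 13/11y + 2/11}

f_1 = -5x^2 + 4xy + 7/4x - 3/2y + 23/4, LT = x^2.
f_2 = -6x^2 + 6, LT = x^2.

S(f_1,f_2): lcm = x^2. S = -4/5xy - 7/20x + 3/10y - 3/20.
  leading term xy: no divisor's leading term divides it; move -4/5xy to the remainder.
  leading term x: no divisor's leading term divides it; move -7/20x to the remainder.
  leading term y: no divisor's leading term divides it; move 3/10y to the remainder.
  leading term 1: no divisor's leading term divides it; move -3/20 to the remainder.
  remainder -4/5xy - 7/20x + 3/10y - 3/20 ≠ 0; add g_3 = -4/5xy - 7/20x + 3/10y - 3/20 to the basis.

S(f_1,g_3): lcm = x^2y. S = -7/16x^2 - 4/5xy^2 + 1/40xy - 3/16x + 3/10y^2 - 23/20y.
  leading term x^2: subtract (7/80)·f_1 from -7/16x^2 - 4/5xy^2 + 1/40xy - 3/16x + 3/10y^2 - 23/20y → -4/5xy^2 - 13/40xy - 109/320x + 3/10y^2 - 163/160y - 161/320
  leading term xy^2: subtract (y)·g_3 from -4/5xy^2 - 13/40xy - 109/320x + 3/10y^2 - 163/160y - 161/320 → 1/40xy - 109/320x - 139/160y - 161/320
  leading term xy: subtract (-1/32)·g_3 from 1/40xy - 109/320x - 139/160y - 161/320 → -45/128x - 55/64y - 65/128
  leading term x: no divisor's leading term divides it; move -45/128x to the remainder.
  leading term y: no divisor's leading term divides it; move -55/64y to the remainder.
  leading term 1: no divisor's leading term divides it; move -65/128 to the remainder.
  remainder -45/128x - 55/64y - 65/128 ≠ 0; add g_4 = -45/128x - 55/64y - 65/128 to the basis.

S(g_3,g_4): lcm = xy. S = 7/16x - 22/9y^2 - 131/72y + 3/16.
  leading term x: subtract (-56/45)·g_4 from 7/16x - 22/9y^2 - 131/72y + 3/16 → -22/9y^2 - 26/9y - 4/9
  leading term y^2: no divisor's leading term divides it; move -22/9y^2 to the remainder.
  leading term y: no divisor's leading term divides it; move -26/9y to the remainder.
  leading term 1: no divisor's leading term divides it; move -4/9 to the remainder.
  remainder -22/9y^2 - 26/9y - 4/9 ≠ 0; add g_5 = -22/9y^2 - 26/9y - 4/9 to the basis.

The other S-polynomials (S(f_2,g_3), S(f_1,g_4), S(f_2,g_4), S(f_1,g_5), S(f_2,g_5), S(g_3,g_5), S(g_4,g_5)) all reduce to 0 modulo the current basis, so we have a Gröbner basis.
Inter-reduce: drop elements whose leading term is divisible by another's, tail-reduce, and make monic.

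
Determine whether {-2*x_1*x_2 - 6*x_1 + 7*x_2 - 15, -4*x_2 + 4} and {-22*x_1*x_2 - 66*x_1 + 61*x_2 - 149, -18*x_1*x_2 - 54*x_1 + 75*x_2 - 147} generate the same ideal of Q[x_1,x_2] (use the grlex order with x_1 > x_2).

Yes, the ideals are equal.

Equality of ideals is decidable: compute both reduced Gröbner bases (unique for the ordering) and check whether they agree.
Buchberger on the first generating set:
f_1 = -2*x_1*x_2 - 6*x_1 + 7*x_2 - 15, LT = x_1*x_2.
f_2 = -4*x_2 + 4, LT = x_2.

S(f_1,f_2): lcm = x_1*x_2. S = 4*x_1 - 7/2*x_2 + 15/2.
  leading term x_1: no divisor's leading term divides it; move 4*x_1 to the remainder.
  leading term x_2: subtract (7/8)·f_2 from -7/2*x_2 + 15/2 → 4
  leading term 1: no divisor's leading term divides it; move 4 to the remainder.
  remainder 4*x_1 + 4 ≠ 0; add g_3 = 4*x_1 + 4 to the basis.

The other S-polynomials (S(f_1,g_3), S(f_2,g_3)) all reduce to 0 modulo the current basis, so we have a Gröbner basis.
Inter-reduce: drop elements whose leading term is divisible by another's, tail-reduce, and make monic.
Reduced Gröbner basis: {x_1 + 1, x_2 - 1}.

Buchberger on the second generating set:
h_1 = -22*x_1*x_2 - 66*x_1 + 61*x_2 - 149, LT = x_1*x_2.
h_2 = -18*x_1*x_2 - 54*x_1 + 75*x_2 - 147, LT = x_1*x_2.

S(h_1,h_2): lcm = x_1*x_2. S = 46/33*x_2 - 46/33.
  leading term x_2: no divisor's leading term divides it; move 46/33*x_2 to the remainder.
  leading term 1: no divisor's leading term divides it; move -46/33 to the remainder.
  remainder 46/33*x_2 - 46/33 ≠ 0; add k_3 = 46/33*x_2 - 46/33 to the basis.

S(h_1,k_3): lcm = x_1*x_2. S = 4*x_1 - 61/22*x_2 + 149/22.
  leading term x_1: no divisor's leading term divides it; move 4*x_1 to the remainder.
  leading term x_2: subtract (-183/92)·k_3 from -61/22*x_2 + 149/22 → 4
  leading term 1: no divisor's leading term divides it; move 4 to the remainder.
  remainder 4*x_1 + 4 ≠ 0; add k_4 = 4*x_1 + 4 to the basis.

The other S-polynomials (S(h_2,k_3), S(h_1,k_4), S(h_2,k_4), S(k_3,k_4)) all reduce to 0 modulo the current basis, so we have a Gröbner basis.
Inter-reduce: drop elements whose leading term is divisible by another's, tail-reduce, and make monic.
Reduced Gröbner basis: {x_1 + 1, x_2 - 1}.

These coincide, so the ideals are equal.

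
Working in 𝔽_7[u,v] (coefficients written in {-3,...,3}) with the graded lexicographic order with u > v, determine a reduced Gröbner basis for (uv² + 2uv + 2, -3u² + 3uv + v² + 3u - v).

G = {v⁴ + v³ - 2v² - u + v + 1, uv² + 2uv + 2, u² - uv + 2v² - u - 2v}

The reduced Gröbner basis is the canonical form of the ideal for this ordering.

f_1 = uv² + 2uv + 2, LT = uv².
f_2 = -3u² + 3uv + v² + 3u - v, LT = u².

S(f_1,f_2): lcm = u²v². S = uv³ - 2v⁴ + 2u²v + uv² + 2v³ + 2u.
  leading term uv³: subtract (v)·f_1 from uv³ - 2v⁴ + 2u²v + uv² + 2v³ + 2u → -2v⁴ + 2u²v - uv² + 2v³ + 2u - 2v
  leading term v⁴: no divisor's leading term divides it; move -2v⁴ to the remainder.
  leading term u²v: subtract (-3v)·f_2 from 2u²v - uv² + 2v³ + 2u - 2v → uv² - 2v³ + 2uv - 3v² + 2u - 2v
  leading term uv²: subtract (1)·f_1 from uv² - 2v³ + 2uv - 3v² + 2u - 2v → -2v³ - 3v² + 2u - 2v - 2
  leading term v³: no divisor's leading term divides it; move -2v³ to the remainder.
  leading term v²: no divisor's leading term divides it; move -3v² to the remainder.
  leading term u: no divisor's leading term divides it; move 2u to the remainder.
  leading term v: no divisor's leading term divides it; move -2v to the remainder.
  leading term 1: no divisor's leading term divides it; move -2 to the remainder.
  remainder -2v⁴ - 2v³ - 3v² + 2u - 2v - 2 ≠ 0; add g_3 = -2v⁴ - 2v³ - 3v² + 2u - 2v - 2 to the basis.

The other S-polynomials (S(f_1,g_3), S(f_2,g_3)) all reduce to 0 modulo the current basis, so we have a Gröbner basis.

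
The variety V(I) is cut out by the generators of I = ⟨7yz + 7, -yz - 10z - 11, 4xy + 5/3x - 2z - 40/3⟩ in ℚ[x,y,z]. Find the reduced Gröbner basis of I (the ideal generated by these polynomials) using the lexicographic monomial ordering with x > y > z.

Buchberger's algorithm terminates because the ascending chain of leading-term ideals stabilizes.

f_1 = 7yz + 7, LT = yz.
f_2 = -yz - 10z - 11, LT = yz.
f_3 = 4xy + 5/3x - 2z - 40/3, LT = xy.

S(f_1,f_2): lcm = yz. S = -10z - 10.
  reduce S modulo (f_1, f_2, f_3):
  remainder -10z - 10 ≠ 0; add g_4 = -10z - 10 to the basis.

S(f_1,f_3): lcm = xyz. S = -5/12xz + x + ½z² + 10/3z.
  reduce S modulo (f_1, f_2, f_3, g_4):
  remainder 17/12x - 17/6 ≠ 0; add g_5 = 17/12x - 17/6 to the basis.

S(f_1,g_4): lcm = yz. S = -y + 1.
  reduce S modulo (f_1, f_2, f_3, g_4, g_5):
  remainder -y + 1 ≠ 0; add g_6 = -y + 1 to the basis.

The other S-polynomials (S(f_2,f_3), S(f_2,g_4), S(f_3,g_4), S(f_1,g_5), S(f_2,g_5), S(f_3,g_5), S(g_4,g_5), S(f_1,g_6), S(f_2,g_6), S(f_3,g_6), S(g_4,g_6), S(g_5,g_6)) all reduce to 0 modulo the current basis, so we have a Gröbner basis.
Inter-reduce: drop elements whose leading term is divisible by another's, tail-reduce, and make monic.

G = {x - 2, y - 1, z + 1}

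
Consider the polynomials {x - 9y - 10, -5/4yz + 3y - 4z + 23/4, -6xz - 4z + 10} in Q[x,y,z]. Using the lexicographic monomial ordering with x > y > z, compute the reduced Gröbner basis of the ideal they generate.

G = {x - 68/9z + 59/9, y - 68/81z + 149/81, z^2 - 53/68z - 15/68}

This is the nonlinear analogue of row-reducing a linear system.

f_1 = x - 9y - 10, LT = x.
f_2 = -5/4yz + 3y - 4z + 23/4, LT = yz.
f_3 = -6xz - 4z + 10, LT = xz.

S(f_1,f_3): lcm = xz. S = -9yz - 32/3z + 5/3.
  reduce S modulo (f_1, f_2, f_3):
  remainder -108/5y + 272/15z - 596/15 ≠ 0; add g_4 = -108/5y + 272/15z - 596/15 to the basis.

S(f_2,g_4): lcm = yz. S = -12/5y + 68/81z^2 + 551/405z - 23/5.
  reduce S modulo (f_1, f_2, f_3, g_4):
  remainder 68/81z^2 - 53/81z - 5/27 ≠ 0; add g_5 = 68/81z^2 - 53/81z - 5/27 to the basis.

The other S-polynomials (S(f_1,f_2), S(f_2,f_3), S(f_1,g_4), S(f_3,g_4), S(f_1,g_5), S(f_2,g_5), S(f_3,g_5), S(g_4,g_5)) all reduce to 0 modulo the current basis, so we have a Gröbner basis.
Inter-reduce: drop elements whose leading term is divisible by another's, tail-reduce, and make monic.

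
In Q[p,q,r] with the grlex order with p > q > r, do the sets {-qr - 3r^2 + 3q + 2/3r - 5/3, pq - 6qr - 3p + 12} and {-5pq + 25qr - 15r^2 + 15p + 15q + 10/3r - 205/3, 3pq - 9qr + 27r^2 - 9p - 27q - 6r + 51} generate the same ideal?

Yes, the ideals are equal.

Equality of ideals is decidable: compute both reduced Gröbner bases (unique for the ordering) and check whether they agree.
Buchberger on the first generating set:
f_1 = -qr - 3r^2 + 3q + 2/3r - 5/3, LT = qr.
f_2 = pq - 6qr - 3p + 12, LT = pq.

S(f_1,f_2): lcm = pqr. S = 3pr^2 + 6qr^2 - 3pq + 7/3pr + 5/3p - 12r.
  reduce S modulo (f_1, f_2):
  remainder 3pr^2 - 18r^3 + 7/3pr + 4r^2 - 22/3p - 22r + 36 ≠ 0; add g_3 = 3pr^2 - 18r^3 + 7/3pr + 4r^2 - 22/3p - 22r + 36 to the basis.

The other S-polynomials (S(f_1,g_3), S(f_2,g_3)) all reduce to 0 modulo the current basis, so we have a Gröbner basis.
Inter-reduce: drop elements whose leading term is divisible by another's, tail-reduce, and make monic.
Reduced Gröbner basis: {pr^2 - 6r^3 + 7/9pr + 4/3r^2 - 22/9p - 22/3r + 12, pq + 18r^2 - 3p - 18q - 4r + 22, qr + 3r^2 - 3q - 2/3r + 5/3}.

Buchberger on the second generating set:
h_1 = -5pq + 25qr - 15r^2 + 15p + 15q + 10/3r - 205/3, LT = pq.
h_2 = 3pq - 9qr + 27r^2 - 9p - 27q - 6r + 51, LT = pq.

S(h_1,h_2): lcm = pq. S = -2qr - 6r^2 + 6q + 4/3r - 10/3.
  reduce S modulo (h_1, h_2):
  remainder -2qr - 6r^2 + 6q + 4/3r - 10/3 ≠ 0; add k_3 = -2qr - 6r^2 + 6q + 4/3r - 10/3 to the basis.

S(h_1,k_3): lcm = pqr. S = -3pr^2 - 5qr^2 + 3r^3 + 3pq - 7/3pr - 3qr - 2/3r^2 - 5/3p + 41/3r.
  reduce S modulo (h_1, h_2, k_3):
  remainder -3pr^2 + 18r^3 - 7/3pr - 4r^2 + 22/3p + 22r - 36 ≠ 0; add k_4 = -3pr^2 + 18r^3 - 7/3pr - 4r^2 + 22/3p + 22r - 36 to the basis.

The other S-polynomials (S(h_2,k_3), S(h_1,k_4), S(h_2,k_4), S(k_3,k_4)) all reduce to 0 modulo the current basis, so we have a Gröbner basis.
Inter-reduce: drop elements whose leading term is divisible by another's, tail-reduce, and make monic.
Reduced Gröbner basis: {pr^2 - 6r^3 + 7/9pr + 4/3r^2 - 22/9p - 22/3r + 12, pq + 18r^2 - 3p - 18q - 4r + 22, qr + 3r^2 - 3q - 2/3r + 5/3}.

These coincide, so the ideals are equal.
The choice of monomial ordering does not affect the verdict — as long as both bases are computed under the same ordering, their equality decides ideal equality.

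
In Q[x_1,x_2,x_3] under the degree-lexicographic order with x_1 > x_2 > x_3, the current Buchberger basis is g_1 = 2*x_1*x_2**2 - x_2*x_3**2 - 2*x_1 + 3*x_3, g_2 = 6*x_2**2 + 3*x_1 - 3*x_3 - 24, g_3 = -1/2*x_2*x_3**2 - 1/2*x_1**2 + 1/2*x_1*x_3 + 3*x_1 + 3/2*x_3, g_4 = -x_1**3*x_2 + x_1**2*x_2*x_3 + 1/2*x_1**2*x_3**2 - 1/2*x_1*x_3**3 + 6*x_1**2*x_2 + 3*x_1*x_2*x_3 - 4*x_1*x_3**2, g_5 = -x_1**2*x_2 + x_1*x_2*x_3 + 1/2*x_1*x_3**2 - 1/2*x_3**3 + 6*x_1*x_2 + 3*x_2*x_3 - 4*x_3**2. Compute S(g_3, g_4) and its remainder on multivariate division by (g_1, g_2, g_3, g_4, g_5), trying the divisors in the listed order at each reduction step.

S(g_3, g_4) = x_1**2*x_2*x_3**3 + 1/2*x_1**2*x_3**4 - 1/2*x_1*x_3**5 + x_1**5 - x_1**4*x_3 + 6*x_1**2*x_2*x_3**2 + 3*x_1*x_2*x_3**3 - 4*x_1*x_3**4 - 6*x_1**4 - 3*x_1**3*x_3; remainder on division = 1/2*x_1**2*x_3**4 - 1/2*x_1*x_3**5 + x_1**5 - 2*x_1**4*x_3 + x_1**3*x_3**2 - 4*x_1*x_3**4 - 12*x_1**4 + 6*x_1**3*x_3 + 6*x_1**2*x_3**2 + 36*x_1**3 + 36*x_1**2*x_3 + 9*x_1*x_3**2.

lcm(LM(g_3), LM(g_4)) = x_1**3*x_2*x_3**2.
S = (lcm/LT(g_3))·g_3 − (lcm/LT(g_4))·g_4 = x_1**2*x_2*x_3**3 + 1/2*x_1**2*x_3**4 - 1/2*x_1*x_3**5 + x_1**5 - x_1**4*x_3 + 6*x_1**2*x_2*x_3**2 + 3*x_1*x_2*x_3**3 - 4*x_1*x_3**4 - 6*x_1**4 - 3*x_1**3*x_3.
Reduce S modulo (g_1, g_2, g_3, g_4, g_5) in that order:
  leading term x_1**2*x_2*x_3**3: subtract (-2*x_1**2*x_3)·g_3 from x_1**2*x_2*x_3**3 + 1/2*x_1**2*x_3**4 - 1/2*x_1*x_3**5 + x_1**5 - x_1**4*x_3 + 6*x_1**2*x_2*x_3**2 + 3*x_1*x_2*x_3**3 - 4*x_1*x_3**4 - 6*x_1**4 - 3*x_1**3*x_3 → 1/2*x_1**2*x_3**4 - 1/2*x_1*x_3**5 + x_1**5 - 2*x_1**4*x_3 + x_1**3*x_3**2 + 6*x_1**2*x_2*x_3**2 + 3*x_1*x_2*x_3**3 - 4*x_1*x_3**4 - 6*x_1**4 + 3*x_1**3*x_3 + 3*x_1**2*x_3**2
  leading term x_1**2*x_3**4: no divisor's leading term divides it; move 1/2*x_1**2*x_3**4 to the remainder.
  leading term x_1*x_3**5: no divisor's leading term divides it; move -1/2*x_1*x_3**5 to the remainder.
  leading term x_1**5: no divisor's leading term divides it; move x_1**5 to the remainder.
  leading term x_1**4*x_3: no divisor's leading term divides it; move -2*x_1**4*x_3 to the remainder.
  leading term x_1**3*x_3**2: no divisor's leading term divides it; move x_1**3*x_3**2 to the remainder.
  leading term x_1**2*x_2*x_3**2: subtract (-12*x_1**2)·g_3 from 6*x_1**2*x_2*x_3**2 + 3*x_1*x_2*x_3**3 - 4*x_1*x_3**4 - 6*x_1**4 + 3*x_1**3*x_3 + 3*x_1**2*x_3**2 → 3*x_1*x_2*x_3**3 - 4*x_1*x_3**4 - 12*x_1**4 + 9*x_1**3*x_3 + 3*x_1**2*x_3**2 + 36*x_1**3 + 18*x_1**2*x_3
  leading term x_1*x_2*x_3**3: subtract (-6*x_1*x_3)·g_3 from 3*x_1*x_2*x_3**3 - 4*x_1*x_3**4 - 12*x_1**4 + 9*x_1**3*x_3 + 3*x_1**2*x_3**2 + 36*x_1**3 + 18*x_1**2*x_3 → -4*x_1*x_3**4 - 12*x_1**4 + 6*x_1**3*x_3 + 6*x_1**2*x_3**2 + 36*x_1**3 + 36*x_1**2*x_3 + 9*x_1*x_3**2
  leading term x_1*x_3**4: no divisor's leading term divides it; move -4*x_1*x_3**4 to the remainder.
  leading term x_1**4: no divisor's leading term divides it; move -12*x_1**4 to the remainder.
  leading term x_1**3*x_3: no divisor's leading term divides it; move 6*x_1**3*x_3 to the remainder.
  leading term x_1**2*x_3**2: no divisor's leading term divides it; move 6*x_1**2*x_3**2 to the remainder.
  leading term x_1**3: no divisor's leading term divides it; move 36*x_1**3 to the remainder.
  leading term x_1**2*x_3: no divisor's leading term divides it; move 36*x_1**2*x_3 to the remainder.
  leading term x_1*x_3**2: no divisor's leading term divides it; move 9*x_1*x_3**2 to the remainder.
The remainder 1/2*x_1**2*x_3**4 - 1/2*x_1*x_3**5 + x_1**5 - 2*x_1**4*x_3 + x_1**3*x_3**2 - 4*x_1*x_3**4 - 12*x_1**4 + 6*x_1**3*x_3 + 6*x_1**2*x_3**2 + 36*x_1**3 + 36*x_1**2*x_3 + 9*x_1*x_3**2 is nonzero, so it would be added as the next basis element.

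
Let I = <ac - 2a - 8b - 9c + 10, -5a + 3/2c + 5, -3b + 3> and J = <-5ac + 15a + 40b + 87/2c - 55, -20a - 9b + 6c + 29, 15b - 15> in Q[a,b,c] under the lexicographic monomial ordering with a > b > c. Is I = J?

Yes, the ideals are equal.

For a fixed monomial order, each ideal has a unique reduced Gröbner basis; comparing bases decides equality.
Buchberger on the first generating set:
f_1 = ac - 2a - 8b - 9c + 10, LT = ac.
f_2 = -5a + 3/2c + 5, LT = a.
f_3 = -3b + 3, LT = b.

S(f_1,f_2): lcm = ac. S = -2a - 8b + 3/10c^2 - 8c + 10.
  leading term a: subtract (2/5)·f_2 from -2a - 8b + 3/10c^2 - 8c + 10 → -8b + 3/10c^2 - 43/5c + 8
  leading term b: subtract (8/3)·f_3 from -8b + 3/10c^2 - 43/5c + 8 → 3/10c^2 - 43/5c
  leading term c^2: no divisor's leading term divides it; move 3/10c^2 to the remainder.
  leading term c: no divisor's leading term divides it; move -43/5c to the remainder.
  remainder 3/10c^2 - 43/5c ≠ 0; add g_4 = 3/10c^2 - 43/5c to the basis.

The other S-polynomials (S(f_1,f_3), S(f_2,f_3), S(f_1,g_4), S(f_2,g_4), S(f_3,g_4)) all reduce to 0 modulo the current basis, so we have a Gröbner basis.
Inter-reduce: drop elements whose leading term is divisible by another's, tail-reduce, and make monic.
Reduced Gröbner basis: {a - 3/10c - 1, b - 1, c^2 - 86/3c}.

Buchberger on the second generating set:
h_1 = -5ac + 15a + 40b + 87/2c - 55, LT = ac.
h_2 = -20a - 9b + 6c + 29, LT = a.
h_3 = 15b - 15, LT = b.

S(h_1,h_2): lcm = ac. S = -3a - 9/20bc - 8b + 3/10c^2 - 29/4c + 11.
  leading term a: subtract (3/20)·h_2 from -3a - 9/20bc - 8b + 3/10c^2 - 29/4c + 11 → -9/20bc - 133/20b + 3/10c^2 - 163/20c + 133/20
  leading term bc: subtract (-3/100c)·h_3 from -9/20bc - 133/20b + 3/10c^2 - 163/20c + 133/20 → -133/20b + 3/10c^2 - 43/5c + 133/20
  leading term b: subtract (-133/300)·h_3 from -133/20b + 3/10c^2 - 43/5c + 133/20 → 3/10c^2 - 43/5c
  leading term c^2: no divisor's leading term divides it; move 3/10c^2 to the remainder.
  leading term c: no divisor's leading term divides it; move -43/5c to the remainder.
  remainder 3/10c^2 - 43/5c ≠ 0; add k_4 = 3/10c^2 - 43/5c to the basis.

The other S-polynomials (S(h_1,h_3), S(h_2,h_3), S(h_1,k_4), S(h_2,k_4), S(h_3,k_4)) all reduce to 0 modulo the current basis, so we have a Gröbner basis.
Inter-reduce: drop elements whose leading term is divisible by another's, tail-reduce, and make monic.
Reduced Gröbner basis: {a - 3/10c - 1, b - 1, c^2 - 86/3c}.

The two bases agree; hence the ideals are identical.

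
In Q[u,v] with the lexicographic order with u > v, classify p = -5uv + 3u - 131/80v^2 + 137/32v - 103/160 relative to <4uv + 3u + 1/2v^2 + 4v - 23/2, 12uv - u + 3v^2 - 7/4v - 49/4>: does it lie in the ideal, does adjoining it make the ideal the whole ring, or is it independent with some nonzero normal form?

-5uv + 3u - 131/80v^2 + 137/32v - 103/160 lies in I (it reduces to 0).

First compute the reduced Gröbner basis of I by Buchberger's algorithm.
f_1 = 4uv + 3u + 1/2v^2 + 4v - 23/2, LT = uv.
f_2 = 12uv - u + 3v^2 - 7/4v - 49/4, LT = uv.

S(f_1,f_2): lcm = uv. S = 5/6u - 1/8v^2 + 55/48v - 89/48.
  leading term u: no divisor's leading term divides it; move 5/6u to the remainder.
  leading term v^2: no divisor's leading term divides it; move -1/8v^2 to the remainder.
  leading term v: no divisor's leading term divides it; move 55/48v to the remainder.
  leading term 1: no divisor's leading term divides it; move -89/48 to the remainder.
  remainder 5/6u - 1/8v^2 + 55/48v - 89/48 ≠ 0; add h_3 = 5/6u - 1/8v^2 + 55/48v - 89/48 to the basis.

S(f_1,h_3): lcm = uv. S = 3/4u + 3/20v^3 - 5/4v^2 + 129/40v - 23/8.
  leading term u: subtract (9/10)·h_3 from 3/4u + 3/20v^3 - 5/4v^2 + 129/40v - 23/8 → 3/20v^3 - 91/80v^2 + 351/160v - 193/160
  leading term v^3: no divisor's leading term divides it; move 3/20v^3 to the remainder.
  leading term v^2: no divisor's leading term divides it; move -91/80v^2 to the remainder.
  leading term v: no divisor's leading term divides it; move 351/160v to the remainder.
  leading term 1: no divisor's leading term divides it; move -193/160 to the remainder.
  remainder 3/20v^3 - 91/80v^2 + 351/160v - 193/160 ≠ 0; add h_4 = 3/20v^3 - 91/80v^2 + 351/160v - 193/160 to the basis.

The other S-polynomials (S(f_2,h_3), S(f_1,h_4), S(f_2,h_4), S(h_3,h_4)) all reduce to 0 modulo the current basis, so we have a Gröbner basis.
Inter-reduce: drop elements whose leading term is divisible by another's, tail-reduce, and make monic.
Reduced Gröbner basis: {u - 3/20v^2 + 11/8v - 89/40, v^3 - 91/12v^2 + 117/8v - 193/24}.
Label its elements g_1 = u - 3/20v^2 + 11/8v - 89/40, g_2 = v^3 - 91/12v^2 + 117/8v - 193/24.

Reduce p = -5uv + 3u - 131/80v^2 + 137/32v - 103/160 modulo G:
  leading term uv: subtract (-5v)·g_1 from -5uv + 3u - 131/80v^2 + 137/32v - 103/160 → 3u - 3/4v^3 + 419/80v^2 - 219/32v - 103/160
  leading term u: subtract (3)·g_1 from 3u - 3/4v^3 + 419/80v^2 - 219/32v - 103/160 → -3/4v^3 + 91/16v^2 - 351/32v + 193/32
  leading term v^3: subtract (-3/4)·g_2 from -3/4v^3 + 91/16v^2 - 351/32v + 193/32 → 0
  normal form = 0.
Since the normal form is 0, p ∈ I.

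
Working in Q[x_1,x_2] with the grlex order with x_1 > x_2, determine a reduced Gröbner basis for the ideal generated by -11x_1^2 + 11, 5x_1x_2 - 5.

The reduced Gröbner basis is the canonical form of the ideal for this ordering.

f_1 = -11x_1^2 + 11, LT = x_1^2.
f_2 = 5x_1x_2 - 5, LT = x_1x_2.

S(f_1,f_2): lcm = x_1^2x_2. S = x_1 - x_2.
  reduce S modulo (f_1, f_2):
  remainder x_1 - x_2 ≠ 0; add g_3 = x_1 - x_2 to the basis.

S(f_2,g_3): lcm = x_1x_2. S = x_2^2 - 1.
  reduce S modulo (f_1, f_2, g_3):
  remainder x_2^2 - 1 ≠ 0; add g_4 = x_2^2 - 1 to the basis.

The other S-polynomials (S(f_1,g_3), S(f_1,g_4), S(f_2,g_4), S(g_3,g_4)) all reduce to 0 modulo the current basis, so we have a Gröbner basis.
Inter-reduce: drop elements whose leading term is divisible by another's, tail-reduce, and make monic.

G = {x_2^2 - 1, x_1 - x_2}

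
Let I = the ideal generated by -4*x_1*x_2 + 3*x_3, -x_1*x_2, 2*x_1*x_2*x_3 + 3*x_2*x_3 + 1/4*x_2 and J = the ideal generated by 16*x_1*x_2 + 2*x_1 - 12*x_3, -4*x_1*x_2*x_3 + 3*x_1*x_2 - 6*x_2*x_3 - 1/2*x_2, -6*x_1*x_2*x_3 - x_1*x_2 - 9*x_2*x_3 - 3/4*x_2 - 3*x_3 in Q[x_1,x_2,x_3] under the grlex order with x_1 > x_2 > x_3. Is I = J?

No, the ideals differ.

Since reduced Gröbner bases are canonical representatives of ideals under a given ordering, it suffices to compute and compare them.
Buchberger on the first generating set:
f_1 = -4*x_1*x_2 + 3*x_3, LT = x_1*x_2.
f_2 = -x_1*x_2, LT = x_1*x_2.
f_3 = 2*x_1*x_2*x_3 + 3*x_2*x_3 + 1/4*x_2, LT = x_1*x_2*x_3.

S(f_1,f_2): lcm = x_1*x_2. S = -3/4*x_3.
  leading term x_3: no divisor's leading term divides it; move -3/4*x_3 to the remainder.
  remainder -3/4*x_3 ≠ 0; add g_4 = -3/4*x_3 to the basis.

S(f_1,f_3): lcm = x_1*x_2*x_3. S = -3/2*x_2*x_3 - 3/4*x_3**2 - 1/8*x_2.
  leading term x_2*x_3: subtract (2*x_2)·g_4 from -3/2*x_2*x_3 - 3/4*x_3**2 - 1/8*x_2 → -3/4*x_3**2 - 1/8*x_2
  leading term x_3**2: subtract (x_3)·g_4 from -3/4*x_3**2 - 1/8*x_2 → -1/8*x_2
  leading term x_2: no divisor's leading term divides it; move -1/8*x_2 to the remainder.
  remainder -1/8*x_2 ≠ 0; add g_5 = -1/8*x_2 to the basis.

The other S-polynomials (S(f_2,f_3), S(f_1,g_4), S(f_2,g_4), S(f_3,g_4), S(f_1,g_5), S(f_2,g_5), S(f_3,g_5), S(g_4,g_5)) all reduce to 0 modulo the current basis, so we have a Gröbner basis.
Inter-reduce: drop elements whose leading term is divisible by another's, tail-reduce, and make monic.
Reduced Gröbner basis: {x_2, x_3}.

Buchberger on the second generating set:
h_1 = 16*x_1*x_2 + 2*x_1 - 12*x_3, LT = x_1*x_2.
h_2 = -4*x_1*x_2*x_3 + 3*x_1*x_2 - 6*x_2*x_3 - 1/2*x_2, LT = x_1*x_2*x_3.
h_3 = -6*x_1*x_2*x_3 - x_1*x_2 - 9*x_2*x_3 - 3/4*x_2 - 3*x_3, LT = x_1*x_2*x_3.

S(h_1,h_2): lcm = x_1*x_2*x_3. S = 3/4*x_1*x_2 + 1/8*x_1*x_3 - 3/2*x_2*x_3 - 3/4*x_3**2 - 1/8*x_2.
  leading term x_1*x_2: subtract (3/64)·h_1 from 3/4*x_1*x_2 + 1/8*x_1*x_3 - 3/2*x_2*x_3 - 3/4*x_3**2 - 1/8*x_2 → 1/8*x_1*x_3 - 3/2*x_2*x_3 - 3/4*x_3**2 - 3/32*x_1 - 1/8*x_2 + 9/16*x_3
  leading term x_1*x_3: no divisor's leading term divides it; move 1/8*x_1*x_3 to the remainder.
  leading term x_2*x_3: no divisor's leading term divides it; move -3/2*x_2*x_3 to the remainder.
  leading term x_3**2: no divisor's leading term divides it; move -3/4*x_3**2 to the remainder.
  leading term x_1: no divisor's leading term divides it; move -3/32*x_1 to the remainder.
  leading term x_2: no divisor's leading term divides it; move -1/8*x_2 to the remainder.
  leading term x_3: no divisor's leading term divides it; move 9/16*x_3 to the remainder.
  remainder 1/8*x_1*x_3 - 3/2*x_2*x_3 - 3/4*x_3**2 - 3/32*x_1 - 1/8*x_2 + 9/16*x_3 ≠ 0; add k_4 = 1/8*x_1*x_3 - 3/2*x_2*x_3 - 3/4*x_3**2 - 3/32*x_1 - 1/8*x_2 + 9/16*x_3 to the basis.

S(h_1,h_3): lcm = x_1*x_2*x_3. S = -1/6*x_1*x_2 + 1/8*x_1*x_3 - 3/2*x_2*x_3 - 3/4*x_3**2 - 1/8*x_2 - 1/2*x_3.
  leading term x_1*x_2: subtract (-1/96)·h_1 from -1/6*x_1*x_2 + 1/8*x_1*x_3 - 3/2*x_2*x_3 - 3/4*x_3**2 - 1/8*x_2 - 1/2*x_3 → 1/8*x_1*x_3 - 3/2*x_2*x_3 - 3/4*x_3**2 + 1/48*x_1 - 1/8*x_2 - 5/8*x_3
  leading term x_1*x_3: subtract (1)·k_4 from 1/8*x_1*x_3 - 3/2*x_2*x_3 - 3/4*x_3**2 + 1/48*x_1 - 1/8*x_2 - 5/8*x_3 → 11/96*x_1 - 19/16*x_3
  leading term x_1: no divisor's leading term divides it; move 11/96*x_1 to the remainder.
  leading term x_3: no divisor's leading term divides it; move -19/16*x_3 to the remainder.
  remainder 11/96*x_1 - 19/16*x_3 ≠ 0; add k_5 = 11/96*x_1 - 19/16*x_3 to the basis.

S(h_1,k_4): lcm = x_1*x_2*x_3. S = 12*x_2**2*x_3 + 6*x_2*x_3**2 + 3/4*x_1*x_2 + 1/8*x_1*x_3 + x_2**2 - 9/2*x_2*x_3 - 3/4*x_3**2.
  leading term x_2**2*x_3: no divisor's leading term divides it; move 12*x_2**2*x_3 to the remainder.
  leading term x_2*x_3**2: no divisor's leading term divides it; move 6*x_2*x_3**2 to the remainder.
  leading term x_1*x_2: subtract (3/64)·h_1 from 3/4*x_1*x_2 + 1/8*x_1*x_3 + x_2**2 - 9/2*x_2*x_3 - 3/4*x_3**2 → 1/8*x_1*x_3 + x_2**2 - 9/2*x_2*x_3 - 3/4*x_3**2 - 3/32*x_1 + 9/16*x_3
  leading term x_1*x_3: subtract (1)·k_4 from 1/8*x_1*x_3 + x_2**2 - 9/2*x_2*x_3 - 3/4*x_3**2 - 3/32*x_1 + 9/16*x_3 → x_2**2 - 3*x_2*x_3 + 1/8*x_2
  leading term x_2**2: no divisor's leading term divides it; move x_2**2 to the remainder.
  leading term x_2*x_3: no divisor's leading term divides it; move -3*x_2*x_3 to the remainder.
  leading term x_2: no divisor's leading term divides it; move 1/8*x_2 to the remainder.
  remainder 12*x_2**2*x_3 + 6*x_2*x_3**2 + x_2**2 - 3*x_2*x_3 + 1/8*x_2 ≠ 0; add k_6 = 12*x_2**2*x_3 + 6*x_2*x_3**2 + x_2**2 - 3*x_2*x_3 + 1/8*x_2 to the basis.

S(h_1,k_5): lcm = x_1*x_2. S = 114/11*x_2*x_3 + 1/8*x_1 - 3/4*x_3.
  leading term x_2*x_3: no divisor's leading term divides it; move 114/11*x_2*x_3 to the remainder.
  leading term x_1: subtract (12/11)·k_5 from 1/8*x_1 - 3/4*x_3 → 6/11*x_3
  leading term x_3: no divisor's leading term divides it; move 6/11*x_3 to the remainder.
  remainder 114/11*x_2*x_3 + 6/11*x_3 ≠ 0; add k_7 = 114/11*x_2*x_3 + 6/11*x_3 to the basis.

S(h_2,k_5): lcm = x_1*x_2*x_3. S = 114/11*x_2*x_3**2 - 3/4*x_1*x_2 + 3/2*x_2*x_3 + 1/8*x_2.
  leading term x_2*x_3**2: subtract (x_3)·k_7 from 114/11*x_2*x_3**2 - 3/4*x_1*x_2 + 3/2*x_2*x_3 + 1/8*x_2 → -3/4*x_1*x_2 + 3/2*x_2*x_3 - 6/11*x_3**2 + 1/8*x_2
  leading term x_1*x_2: subtract (-3/64)·h_1 from -3/4*x_1*x_2 + 3/2*x_2*x_3 - 6/11*x_3**2 + 1/8*x_2 → 3/2*x_2*x_3 - 6/11*x_3**2 + 3/32*x_1 + 1/8*x_2 - 9/16*x_3
  leading term x_2*x_3: subtract (11/76)·k_7 from 3/2*x_2*x_3 - 6/11*x_3**2 + 3/32*x_1 + 1/8*x_2 - 9/16*x_3 → -6/11*x_3**2 + 3/32*x_1 + 1/8*x_2 - 195/304*x_3
  leading term x_3**2: no divisor's leading term divides it; move -6/11*x_3**2 to the remainder.
  leading term x_1: subtract (9/11)·k_5 from 3/32*x_1 + 1/8*x_2 - 195/304*x_3 → 1/8*x_2 + 69/209*x_3
  leading term x_2: no divisor's leading term divides it; move 1/8*x_2 to the remainder.
  leading term x_3: no divisor's leading term divides it; move 69/209*x_3 to the remainder.
  remainder -6/11*x_3**2 + 1/8*x_2 + 69/209*x_3 ≠ 0; add k_8 = -6/11*x_3**2 + 1/8*x_2 + 69/209*x_3 to the basis.

S(k_6,k_7): lcm = x_2**2*x_3. S = 1/2*x_2*x_3**2 + 1/12*x_2**2 - 23/76*x_2*x_3 + 1/96*x_2.
  leading term x_2*x_3**2: subtract (11/228*x_3)·k_7 from 1/2*x_2*x_3**2 + 1/12*x_2**2 - 23/76*x_2*x_3 + 1/96*x_2 → 1/12*x_2**2 - 23/76*x_2*x_3 - 1/38*x_3**2 + 1/96*x_2
  leading term x_2**2: no divisor's leading term divides it; move 1/12*x_2**2 to the remainder.
  leading term x_2*x_3: subtract (-253/8664)·k_7 from -23/76*x_2*x_3 - 1/38*x_3**2 + 1/96*x_2 → -1/38*x_3**2 + 1/96*x_2 + 23/1444*x_3
  leading term x_3**2: subtract (11/228)·k_8 from -1/38*x_3**2 + 1/96*x_2 + 23/1444*x_3 → 1/228*x_2
  leading term x_2: no divisor's leading term divides it; move 1/228*x_2 to the remainder.
  remainder 1/12*x_2**2 + 1/228*x_2 ≠ 0; add k_9 = 1/12*x_2**2 + 1/228*x_2 to the basis.

The other S-polynomials (S(h_2,h_3), S(h_2,k_4), S(h_3,k_4), S(h_3,k_5), S(k_4,k_5), S(h_1,k_6), S(h_2,k_6), S(h_3,k_6), S(k_4,k_6), S(k_5,k_6), S(h_1,k_7), S(h_2,k_7), S(h_3,k_7), S(k_4,k_7), S(k_5,k_7), S(h_1,k_8), S(h_2,k_8), S(h_3,k_8), S(k_4,k_8), S(k_5,k_8), S(k_6,k_8), S(k_7,k_8), S(h_1,k_9), S(h_2,k_9), S(h_3,k_9), S(k_4,k_9), S(k_5,k_9), S(k_6,k_9), S(k_7,k_9), S(k_8,k_9)) all reduce to 0 modulo the current basis, so we have a Gröbner basis.
Inter-reduce: drop elements whose leading term is divisible by another's, tail-reduce, and make monic.
Reduced Gröbner basis: {x_2**2 + 1/19*x_2, x_2*x_3 + 1/19*x_3, x_3**2 - 11/48*x_2 - 23/38*x_3, x_1 - 114/11*x_3}.

The bases are distinct; the ideals are different.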